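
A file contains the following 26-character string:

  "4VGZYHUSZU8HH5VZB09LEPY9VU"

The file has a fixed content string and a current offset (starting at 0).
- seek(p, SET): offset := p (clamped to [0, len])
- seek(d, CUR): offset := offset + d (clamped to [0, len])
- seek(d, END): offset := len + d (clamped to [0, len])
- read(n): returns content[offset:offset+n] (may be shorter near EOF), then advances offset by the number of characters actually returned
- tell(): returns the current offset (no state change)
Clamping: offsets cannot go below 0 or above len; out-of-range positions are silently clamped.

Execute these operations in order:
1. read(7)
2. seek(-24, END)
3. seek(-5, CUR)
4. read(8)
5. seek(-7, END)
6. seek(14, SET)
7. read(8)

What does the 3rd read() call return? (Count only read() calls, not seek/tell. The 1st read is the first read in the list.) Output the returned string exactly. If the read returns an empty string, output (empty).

Answer: VZB09LEP

Derivation:
After 1 (read(7)): returned '4VGZYHU', offset=7
After 2 (seek(-24, END)): offset=2
After 3 (seek(-5, CUR)): offset=0
After 4 (read(8)): returned '4VGZYHUS', offset=8
After 5 (seek(-7, END)): offset=19
After 6 (seek(14, SET)): offset=14
After 7 (read(8)): returned 'VZB09LEP', offset=22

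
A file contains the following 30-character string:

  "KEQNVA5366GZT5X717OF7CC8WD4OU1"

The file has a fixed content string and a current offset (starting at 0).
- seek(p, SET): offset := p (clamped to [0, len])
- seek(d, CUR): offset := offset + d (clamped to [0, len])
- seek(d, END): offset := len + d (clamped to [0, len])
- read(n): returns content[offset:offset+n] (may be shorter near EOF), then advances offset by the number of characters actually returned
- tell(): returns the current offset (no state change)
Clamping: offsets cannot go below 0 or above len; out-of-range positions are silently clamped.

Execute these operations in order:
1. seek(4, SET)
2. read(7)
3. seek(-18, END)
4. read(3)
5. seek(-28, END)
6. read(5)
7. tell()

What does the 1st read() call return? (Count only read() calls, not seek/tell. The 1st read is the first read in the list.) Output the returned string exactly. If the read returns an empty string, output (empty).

After 1 (seek(4, SET)): offset=4
After 2 (read(7)): returned 'VA5366G', offset=11
After 3 (seek(-18, END)): offset=12
After 4 (read(3)): returned 'T5X', offset=15
After 5 (seek(-28, END)): offset=2
After 6 (read(5)): returned 'QNVA5', offset=7
After 7 (tell()): offset=7

Answer: VA5366G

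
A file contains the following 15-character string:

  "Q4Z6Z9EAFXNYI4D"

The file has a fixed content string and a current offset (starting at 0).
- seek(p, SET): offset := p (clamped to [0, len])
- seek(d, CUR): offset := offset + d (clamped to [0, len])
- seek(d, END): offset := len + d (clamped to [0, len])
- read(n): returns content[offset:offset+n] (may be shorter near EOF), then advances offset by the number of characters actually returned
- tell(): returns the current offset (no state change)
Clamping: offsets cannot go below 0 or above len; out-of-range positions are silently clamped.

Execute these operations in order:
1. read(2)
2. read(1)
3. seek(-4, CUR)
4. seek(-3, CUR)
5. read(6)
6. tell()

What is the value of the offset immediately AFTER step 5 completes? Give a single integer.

Answer: 6

Derivation:
After 1 (read(2)): returned 'Q4', offset=2
After 2 (read(1)): returned 'Z', offset=3
After 3 (seek(-4, CUR)): offset=0
After 4 (seek(-3, CUR)): offset=0
After 5 (read(6)): returned 'Q4Z6Z9', offset=6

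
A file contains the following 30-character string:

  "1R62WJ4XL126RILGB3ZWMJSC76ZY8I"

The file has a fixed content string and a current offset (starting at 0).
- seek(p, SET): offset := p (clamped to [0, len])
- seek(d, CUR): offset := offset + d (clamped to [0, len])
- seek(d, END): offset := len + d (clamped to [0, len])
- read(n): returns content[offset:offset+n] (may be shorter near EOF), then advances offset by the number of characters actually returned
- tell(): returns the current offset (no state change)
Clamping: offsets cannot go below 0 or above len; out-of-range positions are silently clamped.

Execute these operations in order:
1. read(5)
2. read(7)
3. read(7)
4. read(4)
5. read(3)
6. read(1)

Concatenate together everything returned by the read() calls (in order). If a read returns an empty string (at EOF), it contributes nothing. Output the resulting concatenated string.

Answer: 1R62WJ4XL126RILGB3ZWMJSC76Z

Derivation:
After 1 (read(5)): returned '1R62W', offset=5
After 2 (read(7)): returned 'J4XL126', offset=12
After 3 (read(7)): returned 'RILGB3Z', offset=19
After 4 (read(4)): returned 'WMJS', offset=23
After 5 (read(3)): returned 'C76', offset=26
After 6 (read(1)): returned 'Z', offset=27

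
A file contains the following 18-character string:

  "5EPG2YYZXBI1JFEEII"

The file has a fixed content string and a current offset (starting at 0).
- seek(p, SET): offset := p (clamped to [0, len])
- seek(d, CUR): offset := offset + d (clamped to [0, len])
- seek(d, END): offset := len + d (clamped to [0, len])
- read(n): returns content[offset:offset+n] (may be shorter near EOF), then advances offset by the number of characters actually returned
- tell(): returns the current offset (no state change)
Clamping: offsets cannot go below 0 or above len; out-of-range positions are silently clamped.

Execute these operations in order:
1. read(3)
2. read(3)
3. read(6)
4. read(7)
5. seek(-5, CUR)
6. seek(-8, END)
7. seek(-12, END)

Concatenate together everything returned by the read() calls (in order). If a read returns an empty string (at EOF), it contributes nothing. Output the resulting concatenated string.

After 1 (read(3)): returned '5EP', offset=3
After 2 (read(3)): returned 'G2Y', offset=6
After 3 (read(6)): returned 'YZXBI1', offset=12
After 4 (read(7)): returned 'JFEEII', offset=18
After 5 (seek(-5, CUR)): offset=13
After 6 (seek(-8, END)): offset=10
After 7 (seek(-12, END)): offset=6

Answer: 5EPG2YYZXBI1JFEEII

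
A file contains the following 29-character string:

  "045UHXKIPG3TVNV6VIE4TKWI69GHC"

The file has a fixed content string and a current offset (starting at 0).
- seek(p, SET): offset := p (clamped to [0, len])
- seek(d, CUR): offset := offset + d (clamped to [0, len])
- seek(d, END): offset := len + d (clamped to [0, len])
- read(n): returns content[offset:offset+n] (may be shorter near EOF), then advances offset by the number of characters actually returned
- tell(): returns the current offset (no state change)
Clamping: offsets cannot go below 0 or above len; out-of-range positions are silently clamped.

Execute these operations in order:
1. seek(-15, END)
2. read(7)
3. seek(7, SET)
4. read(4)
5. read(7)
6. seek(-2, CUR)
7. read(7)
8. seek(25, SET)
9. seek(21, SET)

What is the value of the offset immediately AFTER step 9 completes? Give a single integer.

After 1 (seek(-15, END)): offset=14
After 2 (read(7)): returned 'V6VIE4T', offset=21
After 3 (seek(7, SET)): offset=7
After 4 (read(4)): returned 'IPG3', offset=11
After 5 (read(7)): returned 'TVNV6VI', offset=18
After 6 (seek(-2, CUR)): offset=16
After 7 (read(7)): returned 'VIE4TKW', offset=23
After 8 (seek(25, SET)): offset=25
After 9 (seek(21, SET)): offset=21

Answer: 21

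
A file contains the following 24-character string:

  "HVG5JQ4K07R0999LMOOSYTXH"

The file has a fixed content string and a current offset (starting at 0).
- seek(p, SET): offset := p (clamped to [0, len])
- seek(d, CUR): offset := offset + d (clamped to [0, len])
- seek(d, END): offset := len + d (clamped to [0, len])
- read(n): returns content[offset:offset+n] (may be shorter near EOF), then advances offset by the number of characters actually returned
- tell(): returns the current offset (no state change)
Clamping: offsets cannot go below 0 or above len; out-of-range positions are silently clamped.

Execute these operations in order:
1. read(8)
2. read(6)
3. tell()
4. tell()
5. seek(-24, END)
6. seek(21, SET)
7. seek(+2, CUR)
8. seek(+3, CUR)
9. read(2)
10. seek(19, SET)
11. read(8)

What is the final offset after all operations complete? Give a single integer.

Answer: 24

Derivation:
After 1 (read(8)): returned 'HVG5JQ4K', offset=8
After 2 (read(6)): returned '07R099', offset=14
After 3 (tell()): offset=14
After 4 (tell()): offset=14
After 5 (seek(-24, END)): offset=0
After 6 (seek(21, SET)): offset=21
After 7 (seek(+2, CUR)): offset=23
After 8 (seek(+3, CUR)): offset=24
After 9 (read(2)): returned '', offset=24
After 10 (seek(19, SET)): offset=19
After 11 (read(8)): returned 'SYTXH', offset=24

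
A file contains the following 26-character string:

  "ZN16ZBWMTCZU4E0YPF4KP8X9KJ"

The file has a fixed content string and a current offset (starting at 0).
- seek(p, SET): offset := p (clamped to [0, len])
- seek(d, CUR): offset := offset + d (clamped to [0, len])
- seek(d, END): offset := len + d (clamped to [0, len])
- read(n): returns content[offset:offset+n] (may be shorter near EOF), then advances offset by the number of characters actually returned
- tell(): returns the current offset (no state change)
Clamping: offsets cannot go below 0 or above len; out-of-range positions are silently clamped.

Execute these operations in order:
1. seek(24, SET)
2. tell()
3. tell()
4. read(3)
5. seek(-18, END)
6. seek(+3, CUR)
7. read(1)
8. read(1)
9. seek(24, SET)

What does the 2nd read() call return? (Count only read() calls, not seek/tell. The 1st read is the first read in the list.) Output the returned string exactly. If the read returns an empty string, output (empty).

After 1 (seek(24, SET)): offset=24
After 2 (tell()): offset=24
After 3 (tell()): offset=24
After 4 (read(3)): returned 'KJ', offset=26
After 5 (seek(-18, END)): offset=8
After 6 (seek(+3, CUR)): offset=11
After 7 (read(1)): returned 'U', offset=12
After 8 (read(1)): returned '4', offset=13
After 9 (seek(24, SET)): offset=24

Answer: U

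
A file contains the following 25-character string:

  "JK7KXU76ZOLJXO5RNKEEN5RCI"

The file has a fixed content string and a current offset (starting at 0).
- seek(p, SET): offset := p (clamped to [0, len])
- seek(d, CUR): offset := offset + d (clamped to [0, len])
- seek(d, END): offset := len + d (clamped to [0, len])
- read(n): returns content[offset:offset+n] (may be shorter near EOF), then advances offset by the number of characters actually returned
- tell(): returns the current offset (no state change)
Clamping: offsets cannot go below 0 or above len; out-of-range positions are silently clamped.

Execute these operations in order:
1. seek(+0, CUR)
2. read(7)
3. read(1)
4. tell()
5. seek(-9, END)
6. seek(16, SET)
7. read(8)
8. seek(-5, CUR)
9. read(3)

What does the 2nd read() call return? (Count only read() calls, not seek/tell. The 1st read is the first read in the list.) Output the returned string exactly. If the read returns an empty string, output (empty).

Answer: 6

Derivation:
After 1 (seek(+0, CUR)): offset=0
After 2 (read(7)): returned 'JK7KXU7', offset=7
After 3 (read(1)): returned '6', offset=8
After 4 (tell()): offset=8
After 5 (seek(-9, END)): offset=16
After 6 (seek(16, SET)): offset=16
After 7 (read(8)): returned 'NKEEN5RC', offset=24
After 8 (seek(-5, CUR)): offset=19
After 9 (read(3)): returned 'EN5', offset=22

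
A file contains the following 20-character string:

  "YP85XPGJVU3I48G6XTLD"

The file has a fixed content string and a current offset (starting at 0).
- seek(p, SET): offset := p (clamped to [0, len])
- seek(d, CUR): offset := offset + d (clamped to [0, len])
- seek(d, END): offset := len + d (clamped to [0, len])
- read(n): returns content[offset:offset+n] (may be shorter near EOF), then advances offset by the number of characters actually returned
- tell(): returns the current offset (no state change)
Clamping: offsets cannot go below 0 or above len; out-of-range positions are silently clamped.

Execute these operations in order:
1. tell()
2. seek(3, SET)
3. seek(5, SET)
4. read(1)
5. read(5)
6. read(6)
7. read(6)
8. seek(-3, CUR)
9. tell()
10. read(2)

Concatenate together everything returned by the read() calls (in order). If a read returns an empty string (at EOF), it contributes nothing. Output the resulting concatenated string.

After 1 (tell()): offset=0
After 2 (seek(3, SET)): offset=3
After 3 (seek(5, SET)): offset=5
After 4 (read(1)): returned 'P', offset=6
After 5 (read(5)): returned 'GJVU3', offset=11
After 6 (read(6)): returned 'I48G6X', offset=17
After 7 (read(6)): returned 'TLD', offset=20
After 8 (seek(-3, CUR)): offset=17
After 9 (tell()): offset=17
After 10 (read(2)): returned 'TL', offset=19

Answer: PGJVU3I48G6XTLDTL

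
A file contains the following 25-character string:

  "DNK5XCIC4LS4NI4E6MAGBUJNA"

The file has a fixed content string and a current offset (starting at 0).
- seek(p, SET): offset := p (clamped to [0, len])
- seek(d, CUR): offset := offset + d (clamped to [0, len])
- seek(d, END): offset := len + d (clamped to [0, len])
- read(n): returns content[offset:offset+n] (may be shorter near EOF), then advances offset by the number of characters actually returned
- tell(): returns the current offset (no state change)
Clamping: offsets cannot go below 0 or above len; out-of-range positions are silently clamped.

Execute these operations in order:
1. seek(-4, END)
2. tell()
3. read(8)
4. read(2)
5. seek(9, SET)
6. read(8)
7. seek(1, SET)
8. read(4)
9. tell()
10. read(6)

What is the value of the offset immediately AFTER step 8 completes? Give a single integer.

Answer: 5

Derivation:
After 1 (seek(-4, END)): offset=21
After 2 (tell()): offset=21
After 3 (read(8)): returned 'UJNA', offset=25
After 4 (read(2)): returned '', offset=25
After 5 (seek(9, SET)): offset=9
After 6 (read(8)): returned 'LS4NI4E6', offset=17
After 7 (seek(1, SET)): offset=1
After 8 (read(4)): returned 'NK5X', offset=5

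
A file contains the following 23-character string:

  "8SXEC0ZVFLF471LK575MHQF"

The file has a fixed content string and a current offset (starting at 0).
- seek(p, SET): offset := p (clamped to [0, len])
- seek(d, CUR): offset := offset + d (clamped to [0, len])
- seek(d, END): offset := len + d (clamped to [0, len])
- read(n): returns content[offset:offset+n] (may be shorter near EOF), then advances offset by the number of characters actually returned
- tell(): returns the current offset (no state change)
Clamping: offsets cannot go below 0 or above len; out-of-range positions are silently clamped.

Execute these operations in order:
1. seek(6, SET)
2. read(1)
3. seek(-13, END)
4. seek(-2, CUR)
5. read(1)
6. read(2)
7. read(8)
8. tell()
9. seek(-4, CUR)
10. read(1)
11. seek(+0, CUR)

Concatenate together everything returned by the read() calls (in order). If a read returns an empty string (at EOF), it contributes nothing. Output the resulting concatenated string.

Answer: ZFLF471LK575K

Derivation:
After 1 (seek(6, SET)): offset=6
After 2 (read(1)): returned 'Z', offset=7
After 3 (seek(-13, END)): offset=10
After 4 (seek(-2, CUR)): offset=8
After 5 (read(1)): returned 'F', offset=9
After 6 (read(2)): returned 'LF', offset=11
After 7 (read(8)): returned '471LK575', offset=19
After 8 (tell()): offset=19
After 9 (seek(-4, CUR)): offset=15
After 10 (read(1)): returned 'K', offset=16
After 11 (seek(+0, CUR)): offset=16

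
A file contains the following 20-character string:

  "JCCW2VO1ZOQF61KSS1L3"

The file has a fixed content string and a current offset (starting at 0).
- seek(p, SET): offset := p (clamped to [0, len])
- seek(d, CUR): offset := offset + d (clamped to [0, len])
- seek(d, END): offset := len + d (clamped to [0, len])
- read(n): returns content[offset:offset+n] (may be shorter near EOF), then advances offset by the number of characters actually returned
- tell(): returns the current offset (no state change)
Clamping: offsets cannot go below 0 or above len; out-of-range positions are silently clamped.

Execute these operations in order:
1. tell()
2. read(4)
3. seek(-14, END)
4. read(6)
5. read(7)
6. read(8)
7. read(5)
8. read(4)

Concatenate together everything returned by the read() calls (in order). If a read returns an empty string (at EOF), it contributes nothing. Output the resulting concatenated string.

After 1 (tell()): offset=0
After 2 (read(4)): returned 'JCCW', offset=4
After 3 (seek(-14, END)): offset=6
After 4 (read(6)): returned 'O1ZOQF', offset=12
After 5 (read(7)): returned '61KSS1L', offset=19
After 6 (read(8)): returned '3', offset=20
After 7 (read(5)): returned '', offset=20
After 8 (read(4)): returned '', offset=20

Answer: JCCWO1ZOQF61KSS1L3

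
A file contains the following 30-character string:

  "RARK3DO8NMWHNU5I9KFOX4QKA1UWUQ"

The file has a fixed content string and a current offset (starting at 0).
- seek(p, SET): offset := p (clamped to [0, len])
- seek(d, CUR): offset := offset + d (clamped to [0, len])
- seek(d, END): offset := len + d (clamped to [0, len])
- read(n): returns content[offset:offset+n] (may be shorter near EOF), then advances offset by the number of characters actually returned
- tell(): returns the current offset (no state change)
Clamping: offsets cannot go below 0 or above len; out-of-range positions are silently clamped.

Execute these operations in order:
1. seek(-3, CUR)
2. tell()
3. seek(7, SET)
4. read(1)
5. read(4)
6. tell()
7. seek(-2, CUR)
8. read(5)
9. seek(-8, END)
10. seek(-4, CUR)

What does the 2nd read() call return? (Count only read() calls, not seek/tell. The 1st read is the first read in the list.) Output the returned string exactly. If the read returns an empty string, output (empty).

Answer: NMWH

Derivation:
After 1 (seek(-3, CUR)): offset=0
After 2 (tell()): offset=0
After 3 (seek(7, SET)): offset=7
After 4 (read(1)): returned '8', offset=8
After 5 (read(4)): returned 'NMWH', offset=12
After 6 (tell()): offset=12
After 7 (seek(-2, CUR)): offset=10
After 8 (read(5)): returned 'WHNU5', offset=15
After 9 (seek(-8, END)): offset=22
After 10 (seek(-4, CUR)): offset=18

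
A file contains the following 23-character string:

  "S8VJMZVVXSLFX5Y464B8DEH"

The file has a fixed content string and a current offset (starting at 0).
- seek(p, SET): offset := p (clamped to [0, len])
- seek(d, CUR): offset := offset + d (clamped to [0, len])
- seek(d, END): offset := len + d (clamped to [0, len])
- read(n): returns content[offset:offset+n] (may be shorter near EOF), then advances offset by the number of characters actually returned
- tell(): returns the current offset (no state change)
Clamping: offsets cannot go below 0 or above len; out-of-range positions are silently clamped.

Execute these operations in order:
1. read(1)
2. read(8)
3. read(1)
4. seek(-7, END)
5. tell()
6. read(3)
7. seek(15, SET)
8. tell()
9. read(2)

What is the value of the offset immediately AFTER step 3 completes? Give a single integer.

After 1 (read(1)): returned 'S', offset=1
After 2 (read(8)): returned '8VJMZVVX', offset=9
After 3 (read(1)): returned 'S', offset=10

Answer: 10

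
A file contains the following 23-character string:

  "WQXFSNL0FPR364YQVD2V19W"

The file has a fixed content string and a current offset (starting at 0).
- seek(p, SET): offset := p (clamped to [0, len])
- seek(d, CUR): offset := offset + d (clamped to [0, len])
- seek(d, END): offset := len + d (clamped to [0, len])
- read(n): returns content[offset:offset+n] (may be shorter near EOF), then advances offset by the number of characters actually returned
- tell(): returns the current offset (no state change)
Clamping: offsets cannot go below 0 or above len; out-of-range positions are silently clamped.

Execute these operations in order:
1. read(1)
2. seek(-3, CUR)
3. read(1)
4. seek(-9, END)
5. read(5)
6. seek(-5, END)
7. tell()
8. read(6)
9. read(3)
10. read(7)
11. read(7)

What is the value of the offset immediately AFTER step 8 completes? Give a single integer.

After 1 (read(1)): returned 'W', offset=1
After 2 (seek(-3, CUR)): offset=0
After 3 (read(1)): returned 'W', offset=1
After 4 (seek(-9, END)): offset=14
After 5 (read(5)): returned 'YQVD2', offset=19
After 6 (seek(-5, END)): offset=18
After 7 (tell()): offset=18
After 8 (read(6)): returned '2V19W', offset=23

Answer: 23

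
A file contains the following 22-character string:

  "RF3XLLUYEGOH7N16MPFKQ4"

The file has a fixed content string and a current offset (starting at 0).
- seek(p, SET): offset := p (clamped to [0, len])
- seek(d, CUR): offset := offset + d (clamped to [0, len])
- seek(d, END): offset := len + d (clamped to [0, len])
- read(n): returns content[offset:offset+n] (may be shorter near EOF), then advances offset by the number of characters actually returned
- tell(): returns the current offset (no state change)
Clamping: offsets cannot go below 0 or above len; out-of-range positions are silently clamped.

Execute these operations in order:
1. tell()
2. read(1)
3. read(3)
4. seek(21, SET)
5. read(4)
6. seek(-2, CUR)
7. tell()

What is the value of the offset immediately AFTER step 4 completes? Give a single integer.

Answer: 21

Derivation:
After 1 (tell()): offset=0
After 2 (read(1)): returned 'R', offset=1
After 3 (read(3)): returned 'F3X', offset=4
After 4 (seek(21, SET)): offset=21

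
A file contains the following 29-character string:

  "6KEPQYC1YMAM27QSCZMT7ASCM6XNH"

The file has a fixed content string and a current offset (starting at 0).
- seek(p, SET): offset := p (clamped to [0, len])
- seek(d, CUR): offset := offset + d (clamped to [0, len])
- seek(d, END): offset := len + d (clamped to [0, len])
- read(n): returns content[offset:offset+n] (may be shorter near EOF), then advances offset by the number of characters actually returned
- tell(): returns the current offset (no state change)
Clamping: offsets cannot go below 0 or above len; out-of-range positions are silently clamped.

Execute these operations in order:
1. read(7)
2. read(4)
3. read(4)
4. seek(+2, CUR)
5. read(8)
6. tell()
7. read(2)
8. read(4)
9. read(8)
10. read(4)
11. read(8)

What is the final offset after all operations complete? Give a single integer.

After 1 (read(7)): returned '6KEPQYC', offset=7
After 2 (read(4)): returned '1YMA', offset=11
After 3 (read(4)): returned 'M27Q', offset=15
After 4 (seek(+2, CUR)): offset=17
After 5 (read(8)): returned 'ZMT7ASCM', offset=25
After 6 (tell()): offset=25
After 7 (read(2)): returned '6X', offset=27
After 8 (read(4)): returned 'NH', offset=29
After 9 (read(8)): returned '', offset=29
After 10 (read(4)): returned '', offset=29
After 11 (read(8)): returned '', offset=29

Answer: 29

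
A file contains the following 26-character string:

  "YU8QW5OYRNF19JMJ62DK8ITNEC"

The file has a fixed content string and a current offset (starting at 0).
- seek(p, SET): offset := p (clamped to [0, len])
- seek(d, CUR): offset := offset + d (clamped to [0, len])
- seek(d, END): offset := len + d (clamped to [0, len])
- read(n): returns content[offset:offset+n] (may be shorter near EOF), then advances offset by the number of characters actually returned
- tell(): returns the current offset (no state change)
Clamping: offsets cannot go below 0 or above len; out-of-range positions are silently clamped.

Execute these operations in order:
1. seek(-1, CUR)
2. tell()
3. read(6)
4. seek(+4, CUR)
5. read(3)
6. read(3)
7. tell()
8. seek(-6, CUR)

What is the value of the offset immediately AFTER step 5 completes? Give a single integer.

Answer: 13

Derivation:
After 1 (seek(-1, CUR)): offset=0
After 2 (tell()): offset=0
After 3 (read(6)): returned 'YU8QW5', offset=6
After 4 (seek(+4, CUR)): offset=10
After 5 (read(3)): returned 'F19', offset=13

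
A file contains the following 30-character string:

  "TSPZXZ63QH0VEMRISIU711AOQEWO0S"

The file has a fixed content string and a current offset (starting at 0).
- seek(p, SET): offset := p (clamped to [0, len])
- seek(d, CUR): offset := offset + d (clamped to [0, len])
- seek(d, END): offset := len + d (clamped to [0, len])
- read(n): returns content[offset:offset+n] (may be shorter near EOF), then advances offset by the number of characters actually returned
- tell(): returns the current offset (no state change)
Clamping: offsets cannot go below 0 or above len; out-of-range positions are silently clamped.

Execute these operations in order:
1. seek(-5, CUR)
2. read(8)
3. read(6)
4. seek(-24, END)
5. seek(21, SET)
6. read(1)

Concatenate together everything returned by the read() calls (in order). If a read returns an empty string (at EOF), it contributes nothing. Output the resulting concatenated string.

After 1 (seek(-5, CUR)): offset=0
After 2 (read(8)): returned 'TSPZXZ63', offset=8
After 3 (read(6)): returned 'QH0VEM', offset=14
After 4 (seek(-24, END)): offset=6
After 5 (seek(21, SET)): offset=21
After 6 (read(1)): returned '1', offset=22

Answer: TSPZXZ63QH0VEM1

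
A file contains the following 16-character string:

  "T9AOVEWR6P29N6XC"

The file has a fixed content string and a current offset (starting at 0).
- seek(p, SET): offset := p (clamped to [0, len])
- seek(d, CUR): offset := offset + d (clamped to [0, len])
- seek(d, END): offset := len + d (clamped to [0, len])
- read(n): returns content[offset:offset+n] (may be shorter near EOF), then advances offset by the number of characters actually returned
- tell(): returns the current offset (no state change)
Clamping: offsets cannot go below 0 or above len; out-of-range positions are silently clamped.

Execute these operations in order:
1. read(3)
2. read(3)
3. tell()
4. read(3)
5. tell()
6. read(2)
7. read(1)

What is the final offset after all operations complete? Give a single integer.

Answer: 12

Derivation:
After 1 (read(3)): returned 'T9A', offset=3
After 2 (read(3)): returned 'OVE', offset=6
After 3 (tell()): offset=6
After 4 (read(3)): returned 'WR6', offset=9
After 5 (tell()): offset=9
After 6 (read(2)): returned 'P2', offset=11
After 7 (read(1)): returned '9', offset=12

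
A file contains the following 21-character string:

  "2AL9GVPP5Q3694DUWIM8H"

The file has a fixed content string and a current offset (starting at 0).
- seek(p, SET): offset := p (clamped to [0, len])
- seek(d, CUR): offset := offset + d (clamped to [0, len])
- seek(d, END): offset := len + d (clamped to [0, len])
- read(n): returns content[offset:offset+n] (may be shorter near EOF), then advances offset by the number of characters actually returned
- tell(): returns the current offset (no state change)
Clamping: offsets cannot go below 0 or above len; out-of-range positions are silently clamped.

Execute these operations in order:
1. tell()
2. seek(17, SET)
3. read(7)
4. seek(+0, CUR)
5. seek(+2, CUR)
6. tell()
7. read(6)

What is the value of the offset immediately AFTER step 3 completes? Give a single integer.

Answer: 21

Derivation:
After 1 (tell()): offset=0
After 2 (seek(17, SET)): offset=17
After 3 (read(7)): returned 'IM8H', offset=21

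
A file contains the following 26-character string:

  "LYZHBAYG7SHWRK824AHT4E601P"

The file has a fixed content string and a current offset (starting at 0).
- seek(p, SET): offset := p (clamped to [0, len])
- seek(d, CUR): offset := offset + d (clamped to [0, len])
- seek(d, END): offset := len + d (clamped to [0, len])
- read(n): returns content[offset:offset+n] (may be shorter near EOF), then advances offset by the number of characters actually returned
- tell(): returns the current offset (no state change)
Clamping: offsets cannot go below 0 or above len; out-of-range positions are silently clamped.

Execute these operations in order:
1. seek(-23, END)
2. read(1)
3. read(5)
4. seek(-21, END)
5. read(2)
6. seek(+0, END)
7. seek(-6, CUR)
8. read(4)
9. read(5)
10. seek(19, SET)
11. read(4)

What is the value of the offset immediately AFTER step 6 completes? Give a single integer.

Answer: 26

Derivation:
After 1 (seek(-23, END)): offset=3
After 2 (read(1)): returned 'H', offset=4
After 3 (read(5)): returned 'BAYG7', offset=9
After 4 (seek(-21, END)): offset=5
After 5 (read(2)): returned 'AY', offset=7
After 6 (seek(+0, END)): offset=26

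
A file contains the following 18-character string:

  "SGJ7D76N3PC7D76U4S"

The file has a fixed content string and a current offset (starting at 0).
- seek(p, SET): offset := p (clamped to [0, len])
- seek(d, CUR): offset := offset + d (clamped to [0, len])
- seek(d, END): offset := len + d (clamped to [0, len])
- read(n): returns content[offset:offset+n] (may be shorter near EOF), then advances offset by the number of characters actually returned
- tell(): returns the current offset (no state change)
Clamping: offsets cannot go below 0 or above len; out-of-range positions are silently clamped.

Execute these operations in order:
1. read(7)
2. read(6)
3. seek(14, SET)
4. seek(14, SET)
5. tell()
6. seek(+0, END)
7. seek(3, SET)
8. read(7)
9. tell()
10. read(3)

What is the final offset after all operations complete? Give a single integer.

Answer: 13

Derivation:
After 1 (read(7)): returned 'SGJ7D76', offset=7
After 2 (read(6)): returned 'N3PC7D', offset=13
After 3 (seek(14, SET)): offset=14
After 4 (seek(14, SET)): offset=14
After 5 (tell()): offset=14
After 6 (seek(+0, END)): offset=18
After 7 (seek(3, SET)): offset=3
After 8 (read(7)): returned '7D76N3P', offset=10
After 9 (tell()): offset=10
After 10 (read(3)): returned 'C7D', offset=13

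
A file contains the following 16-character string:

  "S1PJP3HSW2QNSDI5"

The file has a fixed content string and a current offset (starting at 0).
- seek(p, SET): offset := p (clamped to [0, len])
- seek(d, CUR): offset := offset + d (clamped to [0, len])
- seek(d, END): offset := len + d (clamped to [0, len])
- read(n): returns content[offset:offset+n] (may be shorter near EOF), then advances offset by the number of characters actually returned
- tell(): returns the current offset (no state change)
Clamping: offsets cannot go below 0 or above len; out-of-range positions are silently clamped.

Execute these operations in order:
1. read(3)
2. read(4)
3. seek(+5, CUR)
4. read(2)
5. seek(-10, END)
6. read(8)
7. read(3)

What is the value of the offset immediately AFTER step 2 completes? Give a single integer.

After 1 (read(3)): returned 'S1P', offset=3
After 2 (read(4)): returned 'JP3H', offset=7

Answer: 7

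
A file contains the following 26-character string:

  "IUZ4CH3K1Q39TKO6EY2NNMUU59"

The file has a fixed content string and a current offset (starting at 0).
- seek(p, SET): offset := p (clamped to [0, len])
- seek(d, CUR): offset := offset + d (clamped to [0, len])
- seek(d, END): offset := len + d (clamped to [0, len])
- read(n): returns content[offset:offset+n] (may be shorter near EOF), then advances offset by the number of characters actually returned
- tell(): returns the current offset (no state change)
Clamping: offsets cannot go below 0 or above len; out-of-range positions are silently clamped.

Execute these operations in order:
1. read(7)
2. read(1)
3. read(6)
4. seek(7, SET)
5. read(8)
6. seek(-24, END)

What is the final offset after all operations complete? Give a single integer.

Answer: 2

Derivation:
After 1 (read(7)): returned 'IUZ4CH3', offset=7
After 2 (read(1)): returned 'K', offset=8
After 3 (read(6)): returned '1Q39TK', offset=14
After 4 (seek(7, SET)): offset=7
After 5 (read(8)): returned 'K1Q39TKO', offset=15
After 6 (seek(-24, END)): offset=2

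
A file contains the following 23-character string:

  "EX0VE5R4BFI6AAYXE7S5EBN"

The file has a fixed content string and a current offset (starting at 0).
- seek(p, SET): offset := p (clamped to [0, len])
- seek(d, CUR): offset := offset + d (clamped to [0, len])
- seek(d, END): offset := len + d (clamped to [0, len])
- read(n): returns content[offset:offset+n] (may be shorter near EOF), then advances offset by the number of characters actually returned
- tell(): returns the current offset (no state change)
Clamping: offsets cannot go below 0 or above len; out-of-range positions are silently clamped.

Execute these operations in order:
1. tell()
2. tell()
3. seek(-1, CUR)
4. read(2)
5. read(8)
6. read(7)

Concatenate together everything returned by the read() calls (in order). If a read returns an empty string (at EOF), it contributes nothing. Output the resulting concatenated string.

Answer: EX0VE5R4BFI6AAYXE

Derivation:
After 1 (tell()): offset=0
After 2 (tell()): offset=0
After 3 (seek(-1, CUR)): offset=0
After 4 (read(2)): returned 'EX', offset=2
After 5 (read(8)): returned '0VE5R4BF', offset=10
After 6 (read(7)): returned 'I6AAYXE', offset=17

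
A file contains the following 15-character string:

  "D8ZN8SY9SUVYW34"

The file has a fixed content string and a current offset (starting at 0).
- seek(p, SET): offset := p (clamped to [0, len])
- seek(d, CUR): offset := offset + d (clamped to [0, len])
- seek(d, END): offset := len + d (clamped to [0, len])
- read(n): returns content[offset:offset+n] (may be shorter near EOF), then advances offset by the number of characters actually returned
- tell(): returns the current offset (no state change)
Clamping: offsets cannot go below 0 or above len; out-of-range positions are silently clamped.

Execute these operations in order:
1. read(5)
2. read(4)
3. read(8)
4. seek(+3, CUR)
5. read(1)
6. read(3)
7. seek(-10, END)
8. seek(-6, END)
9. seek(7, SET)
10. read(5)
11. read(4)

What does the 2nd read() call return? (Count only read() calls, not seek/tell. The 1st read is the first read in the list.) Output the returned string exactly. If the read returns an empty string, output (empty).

Answer: SY9S

Derivation:
After 1 (read(5)): returned 'D8ZN8', offset=5
After 2 (read(4)): returned 'SY9S', offset=9
After 3 (read(8)): returned 'UVYW34', offset=15
After 4 (seek(+3, CUR)): offset=15
After 5 (read(1)): returned '', offset=15
After 6 (read(3)): returned '', offset=15
After 7 (seek(-10, END)): offset=5
After 8 (seek(-6, END)): offset=9
After 9 (seek(7, SET)): offset=7
After 10 (read(5)): returned '9SUVY', offset=12
After 11 (read(4)): returned 'W34', offset=15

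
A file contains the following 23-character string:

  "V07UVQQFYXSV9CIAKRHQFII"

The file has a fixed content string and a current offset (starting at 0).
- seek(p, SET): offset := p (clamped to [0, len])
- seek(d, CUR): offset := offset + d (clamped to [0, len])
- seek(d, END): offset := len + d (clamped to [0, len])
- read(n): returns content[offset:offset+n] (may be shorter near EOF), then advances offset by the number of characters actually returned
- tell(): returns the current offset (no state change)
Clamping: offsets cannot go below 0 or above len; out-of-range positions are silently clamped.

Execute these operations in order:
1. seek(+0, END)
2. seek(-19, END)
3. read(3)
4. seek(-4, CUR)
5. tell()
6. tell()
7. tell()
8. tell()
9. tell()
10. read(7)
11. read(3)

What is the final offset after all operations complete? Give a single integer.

After 1 (seek(+0, END)): offset=23
After 2 (seek(-19, END)): offset=4
After 3 (read(3)): returned 'VQQ', offset=7
After 4 (seek(-4, CUR)): offset=3
After 5 (tell()): offset=3
After 6 (tell()): offset=3
After 7 (tell()): offset=3
After 8 (tell()): offset=3
After 9 (tell()): offset=3
After 10 (read(7)): returned 'UVQQFYX', offset=10
After 11 (read(3)): returned 'SV9', offset=13

Answer: 13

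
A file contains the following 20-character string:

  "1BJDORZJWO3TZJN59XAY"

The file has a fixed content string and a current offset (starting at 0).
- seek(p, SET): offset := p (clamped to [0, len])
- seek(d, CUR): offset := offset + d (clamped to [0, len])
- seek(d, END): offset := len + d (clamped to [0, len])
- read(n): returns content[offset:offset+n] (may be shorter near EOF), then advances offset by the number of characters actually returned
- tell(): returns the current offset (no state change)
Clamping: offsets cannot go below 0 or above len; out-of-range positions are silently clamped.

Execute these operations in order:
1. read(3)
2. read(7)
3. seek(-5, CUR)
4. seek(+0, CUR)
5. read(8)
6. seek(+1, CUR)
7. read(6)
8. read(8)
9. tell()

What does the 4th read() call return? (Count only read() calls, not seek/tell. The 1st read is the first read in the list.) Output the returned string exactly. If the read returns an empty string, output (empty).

Answer: N59XAY

Derivation:
After 1 (read(3)): returned '1BJ', offset=3
After 2 (read(7)): returned 'DORZJWO', offset=10
After 3 (seek(-5, CUR)): offset=5
After 4 (seek(+0, CUR)): offset=5
After 5 (read(8)): returned 'RZJWO3TZ', offset=13
After 6 (seek(+1, CUR)): offset=14
After 7 (read(6)): returned 'N59XAY', offset=20
After 8 (read(8)): returned '', offset=20
After 9 (tell()): offset=20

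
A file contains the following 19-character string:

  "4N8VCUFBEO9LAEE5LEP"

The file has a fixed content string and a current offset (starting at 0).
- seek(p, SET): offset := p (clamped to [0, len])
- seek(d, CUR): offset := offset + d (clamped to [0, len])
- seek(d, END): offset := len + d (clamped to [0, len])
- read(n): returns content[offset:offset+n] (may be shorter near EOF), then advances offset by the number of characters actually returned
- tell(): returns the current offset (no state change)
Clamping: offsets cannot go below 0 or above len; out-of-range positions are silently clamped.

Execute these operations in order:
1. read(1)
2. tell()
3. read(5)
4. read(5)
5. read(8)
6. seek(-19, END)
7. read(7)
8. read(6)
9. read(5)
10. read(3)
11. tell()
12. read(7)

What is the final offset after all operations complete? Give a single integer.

Answer: 19

Derivation:
After 1 (read(1)): returned '4', offset=1
After 2 (tell()): offset=1
After 3 (read(5)): returned 'N8VCU', offset=6
After 4 (read(5)): returned 'FBEO9', offset=11
After 5 (read(8)): returned 'LAEE5LEP', offset=19
After 6 (seek(-19, END)): offset=0
After 7 (read(7)): returned '4N8VCUF', offset=7
After 8 (read(6)): returned 'BEO9LA', offset=13
After 9 (read(5)): returned 'EE5LE', offset=18
After 10 (read(3)): returned 'P', offset=19
After 11 (tell()): offset=19
After 12 (read(7)): returned '', offset=19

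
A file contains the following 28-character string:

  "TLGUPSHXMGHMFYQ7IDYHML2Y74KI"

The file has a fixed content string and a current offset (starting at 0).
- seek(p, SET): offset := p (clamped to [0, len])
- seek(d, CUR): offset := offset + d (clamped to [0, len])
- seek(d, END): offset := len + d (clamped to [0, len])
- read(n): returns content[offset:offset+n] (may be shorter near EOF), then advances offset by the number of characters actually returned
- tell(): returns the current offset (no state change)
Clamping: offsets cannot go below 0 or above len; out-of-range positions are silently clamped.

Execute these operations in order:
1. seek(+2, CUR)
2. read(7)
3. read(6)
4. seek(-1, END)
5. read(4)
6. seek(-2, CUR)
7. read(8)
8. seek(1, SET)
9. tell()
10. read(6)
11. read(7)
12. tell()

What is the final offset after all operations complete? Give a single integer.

After 1 (seek(+2, CUR)): offset=2
After 2 (read(7)): returned 'GUPSHXM', offset=9
After 3 (read(6)): returned 'GHMFYQ', offset=15
After 4 (seek(-1, END)): offset=27
After 5 (read(4)): returned 'I', offset=28
After 6 (seek(-2, CUR)): offset=26
After 7 (read(8)): returned 'KI', offset=28
After 8 (seek(1, SET)): offset=1
After 9 (tell()): offset=1
After 10 (read(6)): returned 'LGUPSH', offset=7
After 11 (read(7)): returned 'XMGHMFY', offset=14
After 12 (tell()): offset=14

Answer: 14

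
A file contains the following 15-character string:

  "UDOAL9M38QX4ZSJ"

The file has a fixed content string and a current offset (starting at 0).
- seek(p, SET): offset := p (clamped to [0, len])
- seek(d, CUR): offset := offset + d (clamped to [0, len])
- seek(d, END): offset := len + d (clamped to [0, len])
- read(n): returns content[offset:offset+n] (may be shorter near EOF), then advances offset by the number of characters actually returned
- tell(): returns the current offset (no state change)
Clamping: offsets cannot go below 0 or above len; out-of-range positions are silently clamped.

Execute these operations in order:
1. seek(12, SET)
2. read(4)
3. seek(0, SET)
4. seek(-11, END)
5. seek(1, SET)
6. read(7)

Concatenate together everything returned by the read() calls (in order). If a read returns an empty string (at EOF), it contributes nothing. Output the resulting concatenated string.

After 1 (seek(12, SET)): offset=12
After 2 (read(4)): returned 'ZSJ', offset=15
After 3 (seek(0, SET)): offset=0
After 4 (seek(-11, END)): offset=4
After 5 (seek(1, SET)): offset=1
After 6 (read(7)): returned 'DOAL9M3', offset=8

Answer: ZSJDOAL9M3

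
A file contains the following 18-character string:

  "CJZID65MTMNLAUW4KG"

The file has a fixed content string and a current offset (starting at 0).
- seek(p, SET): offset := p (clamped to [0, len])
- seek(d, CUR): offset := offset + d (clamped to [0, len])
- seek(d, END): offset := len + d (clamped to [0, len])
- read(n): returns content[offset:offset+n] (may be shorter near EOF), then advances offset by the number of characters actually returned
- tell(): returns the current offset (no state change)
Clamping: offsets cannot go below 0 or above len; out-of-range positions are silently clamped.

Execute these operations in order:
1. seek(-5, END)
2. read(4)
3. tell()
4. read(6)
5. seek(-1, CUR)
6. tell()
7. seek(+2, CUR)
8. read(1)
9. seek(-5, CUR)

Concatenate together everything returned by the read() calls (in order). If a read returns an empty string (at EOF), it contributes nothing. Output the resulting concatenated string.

After 1 (seek(-5, END)): offset=13
After 2 (read(4)): returned 'UW4K', offset=17
After 3 (tell()): offset=17
After 4 (read(6)): returned 'G', offset=18
After 5 (seek(-1, CUR)): offset=17
After 6 (tell()): offset=17
After 7 (seek(+2, CUR)): offset=18
After 8 (read(1)): returned '', offset=18
After 9 (seek(-5, CUR)): offset=13

Answer: UW4KG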